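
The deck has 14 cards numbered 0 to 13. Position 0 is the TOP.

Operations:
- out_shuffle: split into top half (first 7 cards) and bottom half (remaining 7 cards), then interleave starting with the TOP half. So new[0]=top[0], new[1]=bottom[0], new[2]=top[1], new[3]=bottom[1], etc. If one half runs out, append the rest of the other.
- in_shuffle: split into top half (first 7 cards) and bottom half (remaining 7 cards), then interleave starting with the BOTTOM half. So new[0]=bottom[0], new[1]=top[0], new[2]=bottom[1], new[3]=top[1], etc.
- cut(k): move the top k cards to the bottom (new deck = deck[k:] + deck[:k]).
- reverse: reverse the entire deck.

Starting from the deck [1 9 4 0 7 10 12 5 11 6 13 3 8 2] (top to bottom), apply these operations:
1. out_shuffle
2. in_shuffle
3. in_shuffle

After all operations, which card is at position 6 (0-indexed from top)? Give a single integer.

After op 1 (out_shuffle): [1 5 9 11 4 6 0 13 7 3 10 8 12 2]
After op 2 (in_shuffle): [13 1 7 5 3 9 10 11 8 4 12 6 2 0]
After op 3 (in_shuffle): [11 13 8 1 4 7 12 5 6 3 2 9 0 10]
Position 6: card 12.

Answer: 12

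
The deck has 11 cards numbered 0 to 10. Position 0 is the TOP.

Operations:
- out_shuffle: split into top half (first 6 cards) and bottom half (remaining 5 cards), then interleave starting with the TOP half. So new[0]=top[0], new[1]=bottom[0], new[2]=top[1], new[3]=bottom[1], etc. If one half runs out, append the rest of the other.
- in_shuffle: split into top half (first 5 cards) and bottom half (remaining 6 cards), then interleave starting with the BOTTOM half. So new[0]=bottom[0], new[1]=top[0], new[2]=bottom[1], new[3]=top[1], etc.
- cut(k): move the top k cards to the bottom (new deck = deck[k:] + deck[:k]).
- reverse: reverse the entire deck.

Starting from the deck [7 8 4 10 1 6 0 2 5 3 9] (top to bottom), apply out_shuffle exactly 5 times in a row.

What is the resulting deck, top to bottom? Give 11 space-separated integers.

After op 1 (out_shuffle): [7 0 8 2 4 5 10 3 1 9 6]
After op 2 (out_shuffle): [7 10 0 3 8 1 2 9 4 6 5]
After op 3 (out_shuffle): [7 2 10 9 0 4 3 6 8 5 1]
After op 4 (out_shuffle): [7 3 2 6 10 8 9 5 0 1 4]
After op 5 (out_shuffle): [7 9 3 5 2 0 6 1 10 4 8]

Answer: 7 9 3 5 2 0 6 1 10 4 8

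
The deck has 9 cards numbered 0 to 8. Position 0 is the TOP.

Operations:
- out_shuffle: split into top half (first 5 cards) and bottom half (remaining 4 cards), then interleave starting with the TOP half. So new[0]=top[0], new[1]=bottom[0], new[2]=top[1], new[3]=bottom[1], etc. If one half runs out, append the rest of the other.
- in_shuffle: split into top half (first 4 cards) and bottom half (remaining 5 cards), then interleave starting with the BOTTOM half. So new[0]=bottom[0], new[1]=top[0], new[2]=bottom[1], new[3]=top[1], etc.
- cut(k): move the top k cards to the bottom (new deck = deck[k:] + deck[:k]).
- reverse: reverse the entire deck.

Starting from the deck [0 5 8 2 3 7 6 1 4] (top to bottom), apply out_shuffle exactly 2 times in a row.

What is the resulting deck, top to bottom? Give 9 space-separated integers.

After op 1 (out_shuffle): [0 7 5 6 8 1 2 4 3]
After op 2 (out_shuffle): [0 1 7 2 5 4 6 3 8]

Answer: 0 1 7 2 5 4 6 3 8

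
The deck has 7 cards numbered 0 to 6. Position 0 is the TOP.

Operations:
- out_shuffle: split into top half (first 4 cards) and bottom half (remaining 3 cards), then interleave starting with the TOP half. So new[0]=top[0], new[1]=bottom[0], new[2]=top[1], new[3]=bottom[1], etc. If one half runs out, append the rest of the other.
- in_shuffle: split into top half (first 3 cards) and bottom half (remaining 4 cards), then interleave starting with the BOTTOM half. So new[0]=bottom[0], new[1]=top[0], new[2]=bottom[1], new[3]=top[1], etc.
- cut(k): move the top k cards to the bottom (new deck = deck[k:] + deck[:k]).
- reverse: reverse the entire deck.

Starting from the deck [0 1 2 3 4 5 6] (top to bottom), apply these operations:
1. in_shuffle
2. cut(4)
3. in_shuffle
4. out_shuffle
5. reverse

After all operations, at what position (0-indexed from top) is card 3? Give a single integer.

After op 1 (in_shuffle): [3 0 4 1 5 2 6]
After op 2 (cut(4)): [5 2 6 3 0 4 1]
After op 3 (in_shuffle): [3 5 0 2 4 6 1]
After op 4 (out_shuffle): [3 4 5 6 0 1 2]
After op 5 (reverse): [2 1 0 6 5 4 3]
Card 3 is at position 6.

Answer: 6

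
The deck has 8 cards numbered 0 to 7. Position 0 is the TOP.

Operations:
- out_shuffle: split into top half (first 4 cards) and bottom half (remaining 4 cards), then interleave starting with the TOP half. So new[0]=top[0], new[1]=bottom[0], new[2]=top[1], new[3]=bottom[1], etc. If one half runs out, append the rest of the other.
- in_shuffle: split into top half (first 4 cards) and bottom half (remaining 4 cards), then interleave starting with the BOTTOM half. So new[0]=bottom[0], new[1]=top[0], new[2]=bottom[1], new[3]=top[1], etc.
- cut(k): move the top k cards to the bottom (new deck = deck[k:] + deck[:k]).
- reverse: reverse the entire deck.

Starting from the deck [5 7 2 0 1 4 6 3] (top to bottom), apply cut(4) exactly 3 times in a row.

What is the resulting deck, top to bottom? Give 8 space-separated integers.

Answer: 1 4 6 3 5 7 2 0

Derivation:
After op 1 (cut(4)): [1 4 6 3 5 7 2 0]
After op 2 (cut(4)): [5 7 2 0 1 4 6 3]
After op 3 (cut(4)): [1 4 6 3 5 7 2 0]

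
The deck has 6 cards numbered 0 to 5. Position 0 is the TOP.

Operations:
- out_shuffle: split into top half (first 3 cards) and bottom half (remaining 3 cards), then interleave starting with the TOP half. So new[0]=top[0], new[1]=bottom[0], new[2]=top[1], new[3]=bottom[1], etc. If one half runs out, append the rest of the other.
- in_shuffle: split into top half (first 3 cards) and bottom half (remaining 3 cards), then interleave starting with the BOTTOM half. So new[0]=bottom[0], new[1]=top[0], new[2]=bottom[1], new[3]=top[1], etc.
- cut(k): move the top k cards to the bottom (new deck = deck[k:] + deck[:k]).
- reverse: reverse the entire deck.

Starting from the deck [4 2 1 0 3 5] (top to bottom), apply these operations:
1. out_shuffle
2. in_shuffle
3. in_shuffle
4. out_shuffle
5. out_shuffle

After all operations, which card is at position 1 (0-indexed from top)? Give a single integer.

After op 1 (out_shuffle): [4 0 2 3 1 5]
After op 2 (in_shuffle): [3 4 1 0 5 2]
After op 3 (in_shuffle): [0 3 5 4 2 1]
After op 4 (out_shuffle): [0 4 3 2 5 1]
After op 5 (out_shuffle): [0 2 4 5 3 1]
Position 1: card 2.

Answer: 2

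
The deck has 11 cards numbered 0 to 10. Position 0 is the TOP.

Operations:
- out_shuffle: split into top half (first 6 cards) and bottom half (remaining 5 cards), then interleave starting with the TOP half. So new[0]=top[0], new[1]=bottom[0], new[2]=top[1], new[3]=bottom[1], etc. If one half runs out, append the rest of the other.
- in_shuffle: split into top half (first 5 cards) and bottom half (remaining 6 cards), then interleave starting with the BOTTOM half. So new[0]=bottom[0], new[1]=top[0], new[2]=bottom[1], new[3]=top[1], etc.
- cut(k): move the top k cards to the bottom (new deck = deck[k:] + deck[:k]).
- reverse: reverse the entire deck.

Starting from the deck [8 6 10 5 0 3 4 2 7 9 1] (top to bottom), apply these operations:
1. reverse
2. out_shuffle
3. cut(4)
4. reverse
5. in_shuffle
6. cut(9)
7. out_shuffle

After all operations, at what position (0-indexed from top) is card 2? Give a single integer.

After op 1 (reverse): [1 9 7 2 4 3 0 5 10 6 8]
After op 2 (out_shuffle): [1 0 9 5 7 10 2 6 4 8 3]
After op 3 (cut(4)): [7 10 2 6 4 8 3 1 0 9 5]
After op 4 (reverse): [5 9 0 1 3 8 4 6 2 10 7]
After op 5 (in_shuffle): [8 5 4 9 6 0 2 1 10 3 7]
After op 6 (cut(9)): [3 7 8 5 4 9 6 0 2 1 10]
After op 7 (out_shuffle): [3 6 7 0 8 2 5 1 4 10 9]
Card 2 is at position 5.

Answer: 5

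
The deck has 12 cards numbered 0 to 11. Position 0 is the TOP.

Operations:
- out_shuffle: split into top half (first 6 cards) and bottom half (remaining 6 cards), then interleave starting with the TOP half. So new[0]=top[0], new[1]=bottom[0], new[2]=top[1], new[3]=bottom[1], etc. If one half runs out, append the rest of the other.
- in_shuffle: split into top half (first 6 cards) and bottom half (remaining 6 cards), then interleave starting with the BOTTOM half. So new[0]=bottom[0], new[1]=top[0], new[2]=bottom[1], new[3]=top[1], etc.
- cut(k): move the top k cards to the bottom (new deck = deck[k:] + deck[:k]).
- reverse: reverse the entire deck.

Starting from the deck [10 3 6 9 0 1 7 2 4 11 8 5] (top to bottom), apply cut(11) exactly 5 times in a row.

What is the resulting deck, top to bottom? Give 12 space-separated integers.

After op 1 (cut(11)): [5 10 3 6 9 0 1 7 2 4 11 8]
After op 2 (cut(11)): [8 5 10 3 6 9 0 1 7 2 4 11]
After op 3 (cut(11)): [11 8 5 10 3 6 9 0 1 7 2 4]
After op 4 (cut(11)): [4 11 8 5 10 3 6 9 0 1 7 2]
After op 5 (cut(11)): [2 4 11 8 5 10 3 6 9 0 1 7]

Answer: 2 4 11 8 5 10 3 6 9 0 1 7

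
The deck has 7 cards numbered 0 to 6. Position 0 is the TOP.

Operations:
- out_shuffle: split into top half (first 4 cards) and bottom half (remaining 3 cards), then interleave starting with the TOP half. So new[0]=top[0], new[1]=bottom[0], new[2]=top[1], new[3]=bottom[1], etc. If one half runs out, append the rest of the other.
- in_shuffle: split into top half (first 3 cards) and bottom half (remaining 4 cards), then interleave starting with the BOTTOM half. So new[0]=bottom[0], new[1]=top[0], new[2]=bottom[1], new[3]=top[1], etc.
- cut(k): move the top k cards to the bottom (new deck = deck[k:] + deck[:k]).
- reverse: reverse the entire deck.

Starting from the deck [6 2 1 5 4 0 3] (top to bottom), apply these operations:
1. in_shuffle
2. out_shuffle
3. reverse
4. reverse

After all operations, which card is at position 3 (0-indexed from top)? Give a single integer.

After op 1 (in_shuffle): [5 6 4 2 0 1 3]
After op 2 (out_shuffle): [5 0 6 1 4 3 2]
After op 3 (reverse): [2 3 4 1 6 0 5]
After op 4 (reverse): [5 0 6 1 4 3 2]
Position 3: card 1.

Answer: 1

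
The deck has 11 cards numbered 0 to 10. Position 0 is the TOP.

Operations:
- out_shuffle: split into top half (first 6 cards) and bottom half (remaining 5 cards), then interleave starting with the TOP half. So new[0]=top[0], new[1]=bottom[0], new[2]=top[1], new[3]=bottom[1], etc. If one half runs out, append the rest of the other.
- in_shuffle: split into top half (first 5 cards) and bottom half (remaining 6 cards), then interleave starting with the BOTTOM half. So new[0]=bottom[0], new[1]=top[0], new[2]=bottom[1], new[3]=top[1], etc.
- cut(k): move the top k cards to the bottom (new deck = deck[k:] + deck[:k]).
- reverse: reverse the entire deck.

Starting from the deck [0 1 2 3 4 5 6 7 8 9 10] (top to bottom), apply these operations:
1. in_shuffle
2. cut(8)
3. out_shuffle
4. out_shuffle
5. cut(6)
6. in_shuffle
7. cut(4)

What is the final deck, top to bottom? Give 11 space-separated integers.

Answer: 1 10 8 6 4 2 0 9 7 5 3

Derivation:
After op 1 (in_shuffle): [5 0 6 1 7 2 8 3 9 4 10]
After op 2 (cut(8)): [9 4 10 5 0 6 1 7 2 8 3]
After op 3 (out_shuffle): [9 1 4 7 10 2 5 8 0 3 6]
After op 4 (out_shuffle): [9 5 1 8 4 0 7 3 10 6 2]
After op 5 (cut(6)): [7 3 10 6 2 9 5 1 8 4 0]
After op 6 (in_shuffle): [9 7 5 3 1 10 8 6 4 2 0]
After op 7 (cut(4)): [1 10 8 6 4 2 0 9 7 5 3]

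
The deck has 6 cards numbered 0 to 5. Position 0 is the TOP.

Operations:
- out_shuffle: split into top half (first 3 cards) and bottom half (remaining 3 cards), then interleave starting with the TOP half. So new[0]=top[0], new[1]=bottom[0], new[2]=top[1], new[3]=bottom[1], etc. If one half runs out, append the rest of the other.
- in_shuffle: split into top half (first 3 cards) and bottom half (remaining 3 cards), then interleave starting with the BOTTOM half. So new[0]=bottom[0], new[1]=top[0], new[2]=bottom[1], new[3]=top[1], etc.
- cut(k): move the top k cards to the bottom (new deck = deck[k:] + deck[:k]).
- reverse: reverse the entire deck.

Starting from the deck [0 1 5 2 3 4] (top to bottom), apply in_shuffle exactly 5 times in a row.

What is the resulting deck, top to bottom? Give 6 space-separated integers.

Answer: 1 2 4 0 5 3

Derivation:
After op 1 (in_shuffle): [2 0 3 1 4 5]
After op 2 (in_shuffle): [1 2 4 0 5 3]
After op 3 (in_shuffle): [0 1 5 2 3 4]
After op 4 (in_shuffle): [2 0 3 1 4 5]
After op 5 (in_shuffle): [1 2 4 0 5 3]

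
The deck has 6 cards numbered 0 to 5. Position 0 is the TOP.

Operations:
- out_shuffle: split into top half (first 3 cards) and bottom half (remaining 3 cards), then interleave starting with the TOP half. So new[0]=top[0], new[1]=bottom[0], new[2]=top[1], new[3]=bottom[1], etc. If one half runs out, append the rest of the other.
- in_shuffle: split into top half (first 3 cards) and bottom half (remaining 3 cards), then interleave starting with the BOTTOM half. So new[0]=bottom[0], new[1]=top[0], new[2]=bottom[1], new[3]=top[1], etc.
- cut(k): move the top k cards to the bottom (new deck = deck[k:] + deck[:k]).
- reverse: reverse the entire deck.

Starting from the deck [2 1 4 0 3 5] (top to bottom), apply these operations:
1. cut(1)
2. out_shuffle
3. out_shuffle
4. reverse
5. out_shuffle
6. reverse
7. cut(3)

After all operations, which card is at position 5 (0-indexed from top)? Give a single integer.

After op 1 (cut(1)): [1 4 0 3 5 2]
After op 2 (out_shuffle): [1 3 4 5 0 2]
After op 3 (out_shuffle): [1 5 3 0 4 2]
After op 4 (reverse): [2 4 0 3 5 1]
After op 5 (out_shuffle): [2 3 4 5 0 1]
After op 6 (reverse): [1 0 5 4 3 2]
After op 7 (cut(3)): [4 3 2 1 0 5]
Position 5: card 5.

Answer: 5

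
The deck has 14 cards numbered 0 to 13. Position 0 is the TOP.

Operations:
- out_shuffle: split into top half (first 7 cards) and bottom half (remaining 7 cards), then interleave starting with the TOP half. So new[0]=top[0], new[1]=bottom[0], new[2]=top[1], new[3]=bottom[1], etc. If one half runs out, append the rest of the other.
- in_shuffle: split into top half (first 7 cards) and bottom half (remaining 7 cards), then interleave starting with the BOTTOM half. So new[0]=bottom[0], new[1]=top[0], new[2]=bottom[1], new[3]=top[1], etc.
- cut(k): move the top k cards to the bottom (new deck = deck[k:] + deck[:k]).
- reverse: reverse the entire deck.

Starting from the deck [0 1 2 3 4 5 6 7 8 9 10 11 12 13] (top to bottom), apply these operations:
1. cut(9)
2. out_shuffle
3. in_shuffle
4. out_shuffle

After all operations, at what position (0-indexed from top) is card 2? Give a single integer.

Answer: 6

Derivation:
After op 1 (cut(9)): [9 10 11 12 13 0 1 2 3 4 5 6 7 8]
After op 2 (out_shuffle): [9 2 10 3 11 4 12 5 13 6 0 7 1 8]
After op 3 (in_shuffle): [5 9 13 2 6 10 0 3 7 11 1 4 8 12]
After op 4 (out_shuffle): [5 3 9 7 13 11 2 1 6 4 10 8 0 12]
Card 2 is at position 6.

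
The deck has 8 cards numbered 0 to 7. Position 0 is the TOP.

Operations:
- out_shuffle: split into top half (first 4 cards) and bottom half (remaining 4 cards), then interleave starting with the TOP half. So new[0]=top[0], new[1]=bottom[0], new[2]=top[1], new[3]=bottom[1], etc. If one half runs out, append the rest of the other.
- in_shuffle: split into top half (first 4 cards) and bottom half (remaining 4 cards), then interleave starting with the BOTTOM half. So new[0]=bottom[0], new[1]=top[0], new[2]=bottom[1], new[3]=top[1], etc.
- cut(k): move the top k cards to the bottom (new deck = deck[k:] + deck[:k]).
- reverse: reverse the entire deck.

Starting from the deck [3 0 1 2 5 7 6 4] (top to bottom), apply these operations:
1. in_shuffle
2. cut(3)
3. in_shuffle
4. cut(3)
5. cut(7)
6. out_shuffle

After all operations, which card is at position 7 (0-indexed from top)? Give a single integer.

After op 1 (in_shuffle): [5 3 7 0 6 1 4 2]
After op 2 (cut(3)): [0 6 1 4 2 5 3 7]
After op 3 (in_shuffle): [2 0 5 6 3 1 7 4]
After op 4 (cut(3)): [6 3 1 7 4 2 0 5]
After op 5 (cut(7)): [5 6 3 1 7 4 2 0]
After op 6 (out_shuffle): [5 7 6 4 3 2 1 0]
Position 7: card 0.

Answer: 0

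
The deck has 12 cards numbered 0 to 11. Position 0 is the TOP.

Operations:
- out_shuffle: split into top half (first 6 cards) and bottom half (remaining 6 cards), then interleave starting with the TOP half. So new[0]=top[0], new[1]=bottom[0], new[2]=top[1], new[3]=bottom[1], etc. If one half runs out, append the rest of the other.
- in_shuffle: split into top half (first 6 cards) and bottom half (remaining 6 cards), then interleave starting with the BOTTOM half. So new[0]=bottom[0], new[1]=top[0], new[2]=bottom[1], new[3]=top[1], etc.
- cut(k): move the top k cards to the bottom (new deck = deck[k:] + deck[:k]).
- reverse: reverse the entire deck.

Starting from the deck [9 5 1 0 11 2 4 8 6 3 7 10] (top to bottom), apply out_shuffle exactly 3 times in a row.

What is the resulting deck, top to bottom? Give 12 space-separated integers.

After op 1 (out_shuffle): [9 4 5 8 1 6 0 3 11 7 2 10]
After op 2 (out_shuffle): [9 0 4 3 5 11 8 7 1 2 6 10]
After op 3 (out_shuffle): [9 8 0 7 4 1 3 2 5 6 11 10]

Answer: 9 8 0 7 4 1 3 2 5 6 11 10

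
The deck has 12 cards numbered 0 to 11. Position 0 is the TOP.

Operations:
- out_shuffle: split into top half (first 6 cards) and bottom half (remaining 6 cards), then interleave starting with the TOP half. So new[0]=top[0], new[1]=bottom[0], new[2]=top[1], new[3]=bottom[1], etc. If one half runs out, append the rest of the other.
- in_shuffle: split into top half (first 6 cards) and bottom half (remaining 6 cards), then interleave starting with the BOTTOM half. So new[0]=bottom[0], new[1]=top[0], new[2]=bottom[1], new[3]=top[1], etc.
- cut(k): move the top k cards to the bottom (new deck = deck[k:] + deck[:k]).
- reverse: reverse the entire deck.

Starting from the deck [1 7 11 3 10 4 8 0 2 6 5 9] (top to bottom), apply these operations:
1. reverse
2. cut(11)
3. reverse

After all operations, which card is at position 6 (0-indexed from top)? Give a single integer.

After op 1 (reverse): [9 5 6 2 0 8 4 10 3 11 7 1]
After op 2 (cut(11)): [1 9 5 6 2 0 8 4 10 3 11 7]
After op 3 (reverse): [7 11 3 10 4 8 0 2 6 5 9 1]
Position 6: card 0.

Answer: 0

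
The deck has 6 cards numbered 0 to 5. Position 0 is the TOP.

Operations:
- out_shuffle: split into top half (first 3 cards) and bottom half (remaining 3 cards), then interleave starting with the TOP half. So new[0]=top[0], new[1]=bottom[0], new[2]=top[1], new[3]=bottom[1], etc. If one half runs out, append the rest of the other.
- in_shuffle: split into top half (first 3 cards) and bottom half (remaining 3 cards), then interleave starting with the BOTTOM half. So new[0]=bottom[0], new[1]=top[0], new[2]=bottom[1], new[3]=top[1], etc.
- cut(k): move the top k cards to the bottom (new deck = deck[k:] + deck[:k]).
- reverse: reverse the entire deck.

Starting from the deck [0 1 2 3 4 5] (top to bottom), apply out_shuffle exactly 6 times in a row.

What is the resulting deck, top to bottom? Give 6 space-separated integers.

Answer: 0 4 3 2 1 5

Derivation:
After op 1 (out_shuffle): [0 3 1 4 2 5]
After op 2 (out_shuffle): [0 4 3 2 1 5]
After op 3 (out_shuffle): [0 2 4 1 3 5]
After op 4 (out_shuffle): [0 1 2 3 4 5]
After op 5 (out_shuffle): [0 3 1 4 2 5]
After op 6 (out_shuffle): [0 4 3 2 1 5]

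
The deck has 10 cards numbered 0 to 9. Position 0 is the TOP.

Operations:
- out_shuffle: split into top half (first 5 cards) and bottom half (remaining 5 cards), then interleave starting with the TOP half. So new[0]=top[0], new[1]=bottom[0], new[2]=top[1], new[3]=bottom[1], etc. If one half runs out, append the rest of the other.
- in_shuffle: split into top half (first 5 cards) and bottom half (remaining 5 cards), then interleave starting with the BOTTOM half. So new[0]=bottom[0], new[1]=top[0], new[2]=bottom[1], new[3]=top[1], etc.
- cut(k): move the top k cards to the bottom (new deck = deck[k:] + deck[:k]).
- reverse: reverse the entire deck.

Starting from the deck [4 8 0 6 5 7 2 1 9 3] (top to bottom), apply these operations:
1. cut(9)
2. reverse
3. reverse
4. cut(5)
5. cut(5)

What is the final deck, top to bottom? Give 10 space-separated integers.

After op 1 (cut(9)): [3 4 8 0 6 5 7 2 1 9]
After op 2 (reverse): [9 1 2 7 5 6 0 8 4 3]
After op 3 (reverse): [3 4 8 0 6 5 7 2 1 9]
After op 4 (cut(5)): [5 7 2 1 9 3 4 8 0 6]
After op 5 (cut(5)): [3 4 8 0 6 5 7 2 1 9]

Answer: 3 4 8 0 6 5 7 2 1 9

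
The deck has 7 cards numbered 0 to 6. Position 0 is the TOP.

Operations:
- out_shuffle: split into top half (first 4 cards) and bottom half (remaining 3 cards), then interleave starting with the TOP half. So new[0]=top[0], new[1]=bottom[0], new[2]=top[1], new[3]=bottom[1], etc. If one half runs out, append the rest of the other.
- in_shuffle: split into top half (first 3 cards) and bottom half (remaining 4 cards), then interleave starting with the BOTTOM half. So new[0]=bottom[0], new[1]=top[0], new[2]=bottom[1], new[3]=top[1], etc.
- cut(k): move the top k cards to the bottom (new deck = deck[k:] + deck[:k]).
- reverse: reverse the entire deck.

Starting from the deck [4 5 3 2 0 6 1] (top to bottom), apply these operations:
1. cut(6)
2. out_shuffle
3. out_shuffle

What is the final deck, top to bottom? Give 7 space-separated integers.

Answer: 1 5 2 6 4 3 0

Derivation:
After op 1 (cut(6)): [1 4 5 3 2 0 6]
After op 2 (out_shuffle): [1 2 4 0 5 6 3]
After op 3 (out_shuffle): [1 5 2 6 4 3 0]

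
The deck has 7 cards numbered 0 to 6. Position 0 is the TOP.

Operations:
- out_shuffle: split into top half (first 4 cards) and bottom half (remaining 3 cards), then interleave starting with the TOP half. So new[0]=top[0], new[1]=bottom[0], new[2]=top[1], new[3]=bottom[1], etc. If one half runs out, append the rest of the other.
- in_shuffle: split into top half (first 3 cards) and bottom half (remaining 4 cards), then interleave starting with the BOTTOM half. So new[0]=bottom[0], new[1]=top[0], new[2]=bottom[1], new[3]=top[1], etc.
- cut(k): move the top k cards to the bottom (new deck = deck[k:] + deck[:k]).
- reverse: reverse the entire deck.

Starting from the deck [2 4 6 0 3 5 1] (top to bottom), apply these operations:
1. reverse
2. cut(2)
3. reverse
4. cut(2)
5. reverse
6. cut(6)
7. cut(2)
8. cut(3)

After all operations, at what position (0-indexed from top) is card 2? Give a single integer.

Answer: 2

Derivation:
After op 1 (reverse): [1 5 3 0 6 4 2]
After op 2 (cut(2)): [3 0 6 4 2 1 5]
After op 3 (reverse): [5 1 2 4 6 0 3]
After op 4 (cut(2)): [2 4 6 0 3 5 1]
After op 5 (reverse): [1 5 3 0 6 4 2]
After op 6 (cut(6)): [2 1 5 3 0 6 4]
After op 7 (cut(2)): [5 3 0 6 4 2 1]
After op 8 (cut(3)): [6 4 2 1 5 3 0]
Card 2 is at position 2.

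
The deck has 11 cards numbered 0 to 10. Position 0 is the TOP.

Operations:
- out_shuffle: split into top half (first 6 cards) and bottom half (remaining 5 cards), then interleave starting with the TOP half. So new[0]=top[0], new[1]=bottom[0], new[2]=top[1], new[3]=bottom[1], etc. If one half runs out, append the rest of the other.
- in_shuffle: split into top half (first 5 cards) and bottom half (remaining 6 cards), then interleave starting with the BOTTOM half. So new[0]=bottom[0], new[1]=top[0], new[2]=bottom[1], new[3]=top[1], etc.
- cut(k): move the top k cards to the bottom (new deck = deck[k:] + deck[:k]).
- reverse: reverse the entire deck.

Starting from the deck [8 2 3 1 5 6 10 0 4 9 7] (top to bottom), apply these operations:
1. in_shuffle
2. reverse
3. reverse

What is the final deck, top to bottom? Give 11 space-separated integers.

Answer: 6 8 10 2 0 3 4 1 9 5 7

Derivation:
After op 1 (in_shuffle): [6 8 10 2 0 3 4 1 9 5 7]
After op 2 (reverse): [7 5 9 1 4 3 0 2 10 8 6]
After op 3 (reverse): [6 8 10 2 0 3 4 1 9 5 7]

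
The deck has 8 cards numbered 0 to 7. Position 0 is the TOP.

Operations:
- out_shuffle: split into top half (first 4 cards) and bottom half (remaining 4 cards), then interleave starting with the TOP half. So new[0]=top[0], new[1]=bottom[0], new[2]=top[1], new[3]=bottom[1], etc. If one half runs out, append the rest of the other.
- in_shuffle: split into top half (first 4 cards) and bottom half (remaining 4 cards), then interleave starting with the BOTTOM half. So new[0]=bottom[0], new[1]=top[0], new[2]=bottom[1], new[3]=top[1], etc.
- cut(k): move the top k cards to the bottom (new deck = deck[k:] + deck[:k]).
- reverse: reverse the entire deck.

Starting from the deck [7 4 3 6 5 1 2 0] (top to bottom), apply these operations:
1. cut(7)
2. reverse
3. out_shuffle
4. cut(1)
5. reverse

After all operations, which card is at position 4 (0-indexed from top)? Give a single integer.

Answer: 5

Derivation:
After op 1 (cut(7)): [0 7 4 3 6 5 1 2]
After op 2 (reverse): [2 1 5 6 3 4 7 0]
After op 3 (out_shuffle): [2 3 1 4 5 7 6 0]
After op 4 (cut(1)): [3 1 4 5 7 6 0 2]
After op 5 (reverse): [2 0 6 7 5 4 1 3]
Position 4: card 5.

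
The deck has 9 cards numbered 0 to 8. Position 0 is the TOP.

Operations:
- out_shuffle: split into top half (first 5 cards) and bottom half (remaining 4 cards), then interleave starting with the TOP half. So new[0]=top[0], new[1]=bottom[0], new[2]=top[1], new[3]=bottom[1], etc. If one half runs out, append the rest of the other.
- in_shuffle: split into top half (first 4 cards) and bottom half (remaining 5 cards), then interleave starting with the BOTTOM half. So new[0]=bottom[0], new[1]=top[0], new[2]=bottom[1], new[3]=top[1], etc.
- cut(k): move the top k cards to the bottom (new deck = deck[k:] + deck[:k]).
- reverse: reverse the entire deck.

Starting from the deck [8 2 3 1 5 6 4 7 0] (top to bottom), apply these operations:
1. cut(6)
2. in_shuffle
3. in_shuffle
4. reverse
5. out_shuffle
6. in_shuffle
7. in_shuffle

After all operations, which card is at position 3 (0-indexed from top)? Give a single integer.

After op 1 (cut(6)): [4 7 0 8 2 3 1 5 6]
After op 2 (in_shuffle): [2 4 3 7 1 0 5 8 6]
After op 3 (in_shuffle): [1 2 0 4 5 3 8 7 6]
After op 4 (reverse): [6 7 8 3 5 4 0 2 1]
After op 5 (out_shuffle): [6 4 7 0 8 2 3 1 5]
After op 6 (in_shuffle): [8 6 2 4 3 7 1 0 5]
After op 7 (in_shuffle): [3 8 7 6 1 2 0 4 5]
Position 3: card 6.

Answer: 6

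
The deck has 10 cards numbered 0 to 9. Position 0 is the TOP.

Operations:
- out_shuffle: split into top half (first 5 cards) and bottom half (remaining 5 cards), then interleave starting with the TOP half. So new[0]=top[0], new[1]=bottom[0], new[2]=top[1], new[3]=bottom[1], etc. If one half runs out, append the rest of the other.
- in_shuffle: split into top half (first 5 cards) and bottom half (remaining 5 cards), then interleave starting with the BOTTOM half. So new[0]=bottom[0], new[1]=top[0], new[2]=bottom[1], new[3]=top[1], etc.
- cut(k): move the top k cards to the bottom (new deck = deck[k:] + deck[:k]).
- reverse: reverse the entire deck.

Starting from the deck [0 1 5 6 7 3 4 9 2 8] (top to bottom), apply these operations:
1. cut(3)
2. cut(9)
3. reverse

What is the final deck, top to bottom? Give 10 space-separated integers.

Answer: 1 0 8 2 9 4 3 7 6 5

Derivation:
After op 1 (cut(3)): [6 7 3 4 9 2 8 0 1 5]
After op 2 (cut(9)): [5 6 7 3 4 9 2 8 0 1]
After op 3 (reverse): [1 0 8 2 9 4 3 7 6 5]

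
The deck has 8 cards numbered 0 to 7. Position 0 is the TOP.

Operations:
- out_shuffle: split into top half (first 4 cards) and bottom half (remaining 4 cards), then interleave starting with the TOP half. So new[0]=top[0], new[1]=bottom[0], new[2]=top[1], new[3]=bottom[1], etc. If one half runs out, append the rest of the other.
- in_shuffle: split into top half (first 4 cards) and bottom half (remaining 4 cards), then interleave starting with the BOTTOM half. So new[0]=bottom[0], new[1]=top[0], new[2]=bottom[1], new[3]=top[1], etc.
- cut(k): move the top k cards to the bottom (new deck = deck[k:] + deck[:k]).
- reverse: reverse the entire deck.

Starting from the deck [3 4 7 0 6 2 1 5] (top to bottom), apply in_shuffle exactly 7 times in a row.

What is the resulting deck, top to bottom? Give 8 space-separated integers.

After op 1 (in_shuffle): [6 3 2 4 1 7 5 0]
After op 2 (in_shuffle): [1 6 7 3 5 2 0 4]
After op 3 (in_shuffle): [5 1 2 6 0 7 4 3]
After op 4 (in_shuffle): [0 5 7 1 4 2 3 6]
After op 5 (in_shuffle): [4 0 2 5 3 7 6 1]
After op 6 (in_shuffle): [3 4 7 0 6 2 1 5]
After op 7 (in_shuffle): [6 3 2 4 1 7 5 0]

Answer: 6 3 2 4 1 7 5 0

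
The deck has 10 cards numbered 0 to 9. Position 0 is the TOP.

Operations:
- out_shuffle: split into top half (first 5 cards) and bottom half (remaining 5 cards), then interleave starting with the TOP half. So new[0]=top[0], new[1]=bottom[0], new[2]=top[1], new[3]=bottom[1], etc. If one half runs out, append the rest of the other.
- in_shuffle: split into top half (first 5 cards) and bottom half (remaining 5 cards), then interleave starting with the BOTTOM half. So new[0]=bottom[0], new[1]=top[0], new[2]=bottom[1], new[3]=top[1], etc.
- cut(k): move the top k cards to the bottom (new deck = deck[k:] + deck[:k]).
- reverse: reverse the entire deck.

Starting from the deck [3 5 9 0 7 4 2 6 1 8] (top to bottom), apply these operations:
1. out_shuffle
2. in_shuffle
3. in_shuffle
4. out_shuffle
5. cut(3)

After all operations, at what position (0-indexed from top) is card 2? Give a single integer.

Answer: 5

Derivation:
After op 1 (out_shuffle): [3 4 5 2 9 6 0 1 7 8]
After op 2 (in_shuffle): [6 3 0 4 1 5 7 2 8 9]
After op 3 (in_shuffle): [5 6 7 3 2 0 8 4 9 1]
After op 4 (out_shuffle): [5 0 6 8 7 4 3 9 2 1]
After op 5 (cut(3)): [8 7 4 3 9 2 1 5 0 6]
Card 2 is at position 5.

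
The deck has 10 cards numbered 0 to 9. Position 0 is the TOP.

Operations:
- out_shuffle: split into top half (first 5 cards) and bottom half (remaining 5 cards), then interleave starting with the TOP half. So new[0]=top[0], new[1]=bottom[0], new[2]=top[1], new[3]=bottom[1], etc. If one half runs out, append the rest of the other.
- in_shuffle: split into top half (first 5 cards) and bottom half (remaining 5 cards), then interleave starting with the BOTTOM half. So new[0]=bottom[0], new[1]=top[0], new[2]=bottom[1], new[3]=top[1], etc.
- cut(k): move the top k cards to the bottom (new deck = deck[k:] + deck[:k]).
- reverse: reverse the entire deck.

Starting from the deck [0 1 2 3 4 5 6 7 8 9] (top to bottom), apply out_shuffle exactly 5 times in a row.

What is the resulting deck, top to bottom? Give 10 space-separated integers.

Answer: 0 2 4 6 8 1 3 5 7 9

Derivation:
After op 1 (out_shuffle): [0 5 1 6 2 7 3 8 4 9]
After op 2 (out_shuffle): [0 7 5 3 1 8 6 4 2 9]
After op 3 (out_shuffle): [0 8 7 6 5 4 3 2 1 9]
After op 4 (out_shuffle): [0 4 8 3 7 2 6 1 5 9]
After op 5 (out_shuffle): [0 2 4 6 8 1 3 5 7 9]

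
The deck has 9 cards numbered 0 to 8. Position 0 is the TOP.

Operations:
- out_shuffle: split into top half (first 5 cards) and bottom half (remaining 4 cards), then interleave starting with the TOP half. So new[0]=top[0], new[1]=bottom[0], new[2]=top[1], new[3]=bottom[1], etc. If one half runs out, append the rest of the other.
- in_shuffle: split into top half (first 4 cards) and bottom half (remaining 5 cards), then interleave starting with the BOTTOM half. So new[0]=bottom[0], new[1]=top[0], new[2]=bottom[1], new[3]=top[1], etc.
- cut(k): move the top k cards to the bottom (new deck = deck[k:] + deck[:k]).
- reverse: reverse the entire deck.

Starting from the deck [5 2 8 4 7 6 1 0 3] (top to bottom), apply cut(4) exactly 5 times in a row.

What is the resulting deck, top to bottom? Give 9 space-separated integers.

Answer: 8 4 7 6 1 0 3 5 2

Derivation:
After op 1 (cut(4)): [7 6 1 0 3 5 2 8 4]
After op 2 (cut(4)): [3 5 2 8 4 7 6 1 0]
After op 3 (cut(4)): [4 7 6 1 0 3 5 2 8]
After op 4 (cut(4)): [0 3 5 2 8 4 7 6 1]
After op 5 (cut(4)): [8 4 7 6 1 0 3 5 2]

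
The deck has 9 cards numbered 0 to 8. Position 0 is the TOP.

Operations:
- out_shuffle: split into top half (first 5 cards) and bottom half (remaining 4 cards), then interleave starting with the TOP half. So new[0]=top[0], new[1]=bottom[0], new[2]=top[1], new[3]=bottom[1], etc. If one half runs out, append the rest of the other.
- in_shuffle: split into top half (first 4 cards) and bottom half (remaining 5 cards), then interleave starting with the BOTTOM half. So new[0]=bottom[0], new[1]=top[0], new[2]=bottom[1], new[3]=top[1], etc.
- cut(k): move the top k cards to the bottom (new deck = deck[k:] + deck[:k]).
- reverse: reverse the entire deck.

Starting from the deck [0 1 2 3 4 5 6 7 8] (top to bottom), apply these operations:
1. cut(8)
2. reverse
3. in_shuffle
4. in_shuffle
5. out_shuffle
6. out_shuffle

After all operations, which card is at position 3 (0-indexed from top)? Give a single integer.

After op 1 (cut(8)): [8 0 1 2 3 4 5 6 7]
After op 2 (reverse): [7 6 5 4 3 2 1 0 8]
After op 3 (in_shuffle): [3 7 2 6 1 5 0 4 8]
After op 4 (in_shuffle): [1 3 5 7 0 2 4 6 8]
After op 5 (out_shuffle): [1 2 3 4 5 6 7 8 0]
After op 6 (out_shuffle): [1 6 2 7 3 8 4 0 5]
Position 3: card 7.

Answer: 7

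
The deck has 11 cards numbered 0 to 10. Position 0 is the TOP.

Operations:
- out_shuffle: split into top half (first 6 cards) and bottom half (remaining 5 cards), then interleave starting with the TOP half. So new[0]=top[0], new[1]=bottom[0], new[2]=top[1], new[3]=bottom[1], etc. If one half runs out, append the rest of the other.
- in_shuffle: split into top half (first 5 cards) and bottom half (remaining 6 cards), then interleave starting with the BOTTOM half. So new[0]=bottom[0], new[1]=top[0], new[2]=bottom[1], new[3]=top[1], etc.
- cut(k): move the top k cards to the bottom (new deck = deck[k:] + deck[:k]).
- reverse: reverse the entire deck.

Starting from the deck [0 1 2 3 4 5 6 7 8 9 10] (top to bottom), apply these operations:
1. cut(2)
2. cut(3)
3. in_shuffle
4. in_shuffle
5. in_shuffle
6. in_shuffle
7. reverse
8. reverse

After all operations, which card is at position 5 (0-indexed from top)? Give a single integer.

Answer: 3

Derivation:
After op 1 (cut(2)): [2 3 4 5 6 7 8 9 10 0 1]
After op 2 (cut(3)): [5 6 7 8 9 10 0 1 2 3 4]
After op 3 (in_shuffle): [10 5 0 6 1 7 2 8 3 9 4]
After op 4 (in_shuffle): [7 10 2 5 8 0 3 6 9 1 4]
After op 5 (in_shuffle): [0 7 3 10 6 2 9 5 1 8 4]
After op 6 (in_shuffle): [2 0 9 7 5 3 1 10 8 6 4]
After op 7 (reverse): [4 6 8 10 1 3 5 7 9 0 2]
After op 8 (reverse): [2 0 9 7 5 3 1 10 8 6 4]
Position 5: card 3.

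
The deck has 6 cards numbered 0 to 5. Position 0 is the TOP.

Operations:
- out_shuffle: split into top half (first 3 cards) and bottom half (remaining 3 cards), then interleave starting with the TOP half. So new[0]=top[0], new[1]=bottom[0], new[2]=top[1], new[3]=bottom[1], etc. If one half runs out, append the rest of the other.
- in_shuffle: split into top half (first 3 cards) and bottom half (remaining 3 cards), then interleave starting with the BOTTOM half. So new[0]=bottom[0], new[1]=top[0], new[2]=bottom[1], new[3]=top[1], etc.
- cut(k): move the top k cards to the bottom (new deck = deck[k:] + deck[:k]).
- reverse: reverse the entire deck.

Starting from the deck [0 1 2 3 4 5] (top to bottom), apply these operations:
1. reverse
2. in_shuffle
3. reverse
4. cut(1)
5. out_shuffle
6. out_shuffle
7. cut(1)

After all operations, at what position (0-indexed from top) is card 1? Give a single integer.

After op 1 (reverse): [5 4 3 2 1 0]
After op 2 (in_shuffle): [2 5 1 4 0 3]
After op 3 (reverse): [3 0 4 1 5 2]
After op 4 (cut(1)): [0 4 1 5 2 3]
After op 5 (out_shuffle): [0 5 4 2 1 3]
After op 6 (out_shuffle): [0 2 5 1 4 3]
After op 7 (cut(1)): [2 5 1 4 3 0]
Card 1 is at position 2.

Answer: 2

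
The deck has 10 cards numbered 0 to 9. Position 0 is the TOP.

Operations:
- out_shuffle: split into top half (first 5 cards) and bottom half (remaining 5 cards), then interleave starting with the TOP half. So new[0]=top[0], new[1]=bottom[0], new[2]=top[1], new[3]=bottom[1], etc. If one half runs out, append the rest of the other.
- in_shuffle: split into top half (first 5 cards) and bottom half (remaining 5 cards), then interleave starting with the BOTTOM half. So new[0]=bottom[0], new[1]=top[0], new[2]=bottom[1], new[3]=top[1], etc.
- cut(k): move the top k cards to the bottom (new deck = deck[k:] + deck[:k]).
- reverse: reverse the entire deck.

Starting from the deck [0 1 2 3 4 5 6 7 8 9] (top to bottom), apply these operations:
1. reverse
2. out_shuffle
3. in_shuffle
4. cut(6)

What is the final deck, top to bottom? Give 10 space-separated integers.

After op 1 (reverse): [9 8 7 6 5 4 3 2 1 0]
After op 2 (out_shuffle): [9 4 8 3 7 2 6 1 5 0]
After op 3 (in_shuffle): [2 9 6 4 1 8 5 3 0 7]
After op 4 (cut(6)): [5 3 0 7 2 9 6 4 1 8]

Answer: 5 3 0 7 2 9 6 4 1 8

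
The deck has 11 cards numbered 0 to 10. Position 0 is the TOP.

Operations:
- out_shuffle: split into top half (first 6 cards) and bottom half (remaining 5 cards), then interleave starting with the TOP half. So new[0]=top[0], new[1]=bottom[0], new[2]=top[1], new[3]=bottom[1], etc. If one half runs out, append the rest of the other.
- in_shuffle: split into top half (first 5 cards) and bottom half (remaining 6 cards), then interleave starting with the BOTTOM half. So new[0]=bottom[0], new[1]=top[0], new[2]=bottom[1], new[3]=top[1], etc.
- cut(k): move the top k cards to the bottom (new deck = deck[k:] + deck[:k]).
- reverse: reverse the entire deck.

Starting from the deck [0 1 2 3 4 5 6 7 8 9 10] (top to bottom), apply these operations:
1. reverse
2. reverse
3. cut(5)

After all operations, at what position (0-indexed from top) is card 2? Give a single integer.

Answer: 8

Derivation:
After op 1 (reverse): [10 9 8 7 6 5 4 3 2 1 0]
After op 2 (reverse): [0 1 2 3 4 5 6 7 8 9 10]
After op 3 (cut(5)): [5 6 7 8 9 10 0 1 2 3 4]
Card 2 is at position 8.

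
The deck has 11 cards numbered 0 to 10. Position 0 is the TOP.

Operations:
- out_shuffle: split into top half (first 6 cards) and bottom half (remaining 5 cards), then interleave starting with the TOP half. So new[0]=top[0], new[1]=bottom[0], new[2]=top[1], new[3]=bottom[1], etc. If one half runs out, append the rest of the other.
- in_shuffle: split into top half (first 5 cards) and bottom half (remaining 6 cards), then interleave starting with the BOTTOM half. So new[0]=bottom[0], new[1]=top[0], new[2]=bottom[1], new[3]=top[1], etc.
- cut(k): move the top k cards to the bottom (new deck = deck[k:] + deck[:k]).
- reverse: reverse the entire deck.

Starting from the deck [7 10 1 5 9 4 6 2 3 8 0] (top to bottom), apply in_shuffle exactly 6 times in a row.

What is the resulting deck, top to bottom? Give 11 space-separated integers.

After op 1 (in_shuffle): [4 7 6 10 2 1 3 5 8 9 0]
After op 2 (in_shuffle): [1 4 3 7 5 6 8 10 9 2 0]
After op 3 (in_shuffle): [6 1 8 4 10 3 9 7 2 5 0]
After op 4 (in_shuffle): [3 6 9 1 7 8 2 4 5 10 0]
After op 5 (in_shuffle): [8 3 2 6 4 9 5 1 10 7 0]
After op 6 (in_shuffle): [9 8 5 3 1 2 10 6 7 4 0]

Answer: 9 8 5 3 1 2 10 6 7 4 0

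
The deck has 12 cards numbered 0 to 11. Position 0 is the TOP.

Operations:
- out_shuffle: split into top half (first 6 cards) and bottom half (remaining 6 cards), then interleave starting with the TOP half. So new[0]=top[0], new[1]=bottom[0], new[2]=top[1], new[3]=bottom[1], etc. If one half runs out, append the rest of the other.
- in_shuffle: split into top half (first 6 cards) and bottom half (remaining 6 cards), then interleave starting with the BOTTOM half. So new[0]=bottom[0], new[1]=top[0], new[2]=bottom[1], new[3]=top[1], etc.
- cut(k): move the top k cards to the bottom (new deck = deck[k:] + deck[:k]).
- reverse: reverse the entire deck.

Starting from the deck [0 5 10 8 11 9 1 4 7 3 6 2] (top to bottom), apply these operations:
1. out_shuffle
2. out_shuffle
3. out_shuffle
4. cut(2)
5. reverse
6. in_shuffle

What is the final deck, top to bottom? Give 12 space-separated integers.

Answer: 9 4 3 0 10 2 1 11 6 7 8 5

Derivation:
After op 1 (out_shuffle): [0 1 5 4 10 7 8 3 11 6 9 2]
After op 2 (out_shuffle): [0 8 1 3 5 11 4 6 10 9 7 2]
After op 3 (out_shuffle): [0 4 8 6 1 10 3 9 5 7 11 2]
After op 4 (cut(2)): [8 6 1 10 3 9 5 7 11 2 0 4]
After op 5 (reverse): [4 0 2 11 7 5 9 3 10 1 6 8]
After op 6 (in_shuffle): [9 4 3 0 10 2 1 11 6 7 8 5]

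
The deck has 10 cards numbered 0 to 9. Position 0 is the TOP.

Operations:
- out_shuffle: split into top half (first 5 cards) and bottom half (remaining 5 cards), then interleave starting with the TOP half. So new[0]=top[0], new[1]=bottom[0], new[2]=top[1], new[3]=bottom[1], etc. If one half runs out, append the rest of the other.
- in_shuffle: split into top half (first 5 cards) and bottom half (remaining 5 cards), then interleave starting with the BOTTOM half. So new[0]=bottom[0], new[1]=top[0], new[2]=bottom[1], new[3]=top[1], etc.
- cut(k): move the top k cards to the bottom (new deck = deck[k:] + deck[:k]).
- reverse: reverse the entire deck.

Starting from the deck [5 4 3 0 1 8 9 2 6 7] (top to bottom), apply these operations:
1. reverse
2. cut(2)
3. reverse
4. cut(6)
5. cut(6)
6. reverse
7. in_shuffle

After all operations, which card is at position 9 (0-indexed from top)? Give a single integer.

Answer: 8

Derivation:
After op 1 (reverse): [7 6 2 9 8 1 0 3 4 5]
After op 2 (cut(2)): [2 9 8 1 0 3 4 5 7 6]
After op 3 (reverse): [6 7 5 4 3 0 1 8 9 2]
After op 4 (cut(6)): [1 8 9 2 6 7 5 4 3 0]
After op 5 (cut(6)): [5 4 3 0 1 8 9 2 6 7]
After op 6 (reverse): [7 6 2 9 8 1 0 3 4 5]
After op 7 (in_shuffle): [1 7 0 6 3 2 4 9 5 8]
Position 9: card 8.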